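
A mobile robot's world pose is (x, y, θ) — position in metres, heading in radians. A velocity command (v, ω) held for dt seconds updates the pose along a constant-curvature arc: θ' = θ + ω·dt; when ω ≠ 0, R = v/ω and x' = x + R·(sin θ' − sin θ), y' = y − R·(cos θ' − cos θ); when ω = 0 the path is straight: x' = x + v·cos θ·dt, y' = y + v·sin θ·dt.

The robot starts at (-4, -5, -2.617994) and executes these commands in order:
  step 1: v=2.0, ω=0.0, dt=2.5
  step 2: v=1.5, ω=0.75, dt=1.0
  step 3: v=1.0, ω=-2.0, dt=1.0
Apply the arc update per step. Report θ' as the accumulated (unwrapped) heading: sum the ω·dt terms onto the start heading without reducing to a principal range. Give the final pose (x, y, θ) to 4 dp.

step 1: θ'=-2.6180 (straight) → pose (-8.3301, -7.5000, -2.6180)
step 2: θ'=-1.8680 (R=2.0000) → pose (-9.2424, -8.6464, -1.8680)
step 3: θ'=-3.8680 (R=-0.5000) → pose (-10.0526, -8.8737, -3.8680)

(-10.0526, -8.8737, -3.8680)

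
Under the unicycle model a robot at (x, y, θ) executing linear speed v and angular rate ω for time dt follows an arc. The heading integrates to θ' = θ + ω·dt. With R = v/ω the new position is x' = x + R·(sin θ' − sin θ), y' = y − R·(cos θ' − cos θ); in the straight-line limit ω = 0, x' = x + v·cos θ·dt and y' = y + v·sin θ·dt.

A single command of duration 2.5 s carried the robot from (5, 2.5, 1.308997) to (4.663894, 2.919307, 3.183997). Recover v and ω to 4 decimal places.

v = 0.2500, ω = 0.7500

Δθ = 3.183997 − 1.308997 = 1.875000
ω = Δθ/dt = 1.875000/2.5 = 0.7500
R = −Δy/(cos θ' − cos θ) = 0.3333
v = R·ω = 0.3333·0.7500 = 0.2500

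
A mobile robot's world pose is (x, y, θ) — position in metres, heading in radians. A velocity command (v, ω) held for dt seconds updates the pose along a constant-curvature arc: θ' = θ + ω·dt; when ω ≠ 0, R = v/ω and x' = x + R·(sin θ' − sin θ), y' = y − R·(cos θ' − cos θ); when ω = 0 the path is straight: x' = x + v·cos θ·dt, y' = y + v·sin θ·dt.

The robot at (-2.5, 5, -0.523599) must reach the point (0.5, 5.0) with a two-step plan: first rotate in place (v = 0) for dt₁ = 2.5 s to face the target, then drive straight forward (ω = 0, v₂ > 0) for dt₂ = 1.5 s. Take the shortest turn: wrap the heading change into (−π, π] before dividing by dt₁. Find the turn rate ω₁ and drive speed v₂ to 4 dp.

heading to target = atan2(5−5, 0.5−-2.5) = 0.0000
Δθ = wrap(0.0000 − -0.5236) = 0.5236; ω₁ = Δθ/dt₁ = 0.2094
distance = √((0.5−-2.5)² + (5−5)²) = 3.0000; v₂ = distance/dt₂ = 2.0000

ω₁ = 0.2094, v₂ = 2.0000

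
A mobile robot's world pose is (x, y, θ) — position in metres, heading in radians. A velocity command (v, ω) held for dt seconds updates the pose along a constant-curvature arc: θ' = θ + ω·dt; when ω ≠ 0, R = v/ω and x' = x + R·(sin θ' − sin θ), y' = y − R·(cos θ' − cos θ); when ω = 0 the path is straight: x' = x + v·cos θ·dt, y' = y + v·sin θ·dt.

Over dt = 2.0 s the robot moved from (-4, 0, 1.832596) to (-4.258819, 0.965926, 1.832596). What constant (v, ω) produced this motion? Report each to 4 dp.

v = 0.5000, ω = 0.0000

Δθ = 1.832596 − 1.832596 = 0.000000
ω = Δθ/dt = 0.000000/2.0 = 0.0000
ω = 0 → v = (Δx·cos θ + Δy·sin θ)/dt = 0.5000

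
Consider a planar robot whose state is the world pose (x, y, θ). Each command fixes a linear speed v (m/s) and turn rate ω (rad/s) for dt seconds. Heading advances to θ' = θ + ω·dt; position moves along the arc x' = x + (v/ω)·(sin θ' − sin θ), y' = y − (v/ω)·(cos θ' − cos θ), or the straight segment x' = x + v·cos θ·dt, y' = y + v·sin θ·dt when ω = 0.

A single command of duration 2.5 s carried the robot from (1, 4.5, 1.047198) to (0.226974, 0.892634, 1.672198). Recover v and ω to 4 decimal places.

Δθ = 1.672198 − 1.047198 = 0.625000
ω = Δθ/dt = 0.625000/2.5 = 0.2500
R = −Δy/(cos θ' − cos θ) = -6.0000
v = R·ω = -6.0000·0.2500 = -1.5000

v = -1.5000, ω = 0.2500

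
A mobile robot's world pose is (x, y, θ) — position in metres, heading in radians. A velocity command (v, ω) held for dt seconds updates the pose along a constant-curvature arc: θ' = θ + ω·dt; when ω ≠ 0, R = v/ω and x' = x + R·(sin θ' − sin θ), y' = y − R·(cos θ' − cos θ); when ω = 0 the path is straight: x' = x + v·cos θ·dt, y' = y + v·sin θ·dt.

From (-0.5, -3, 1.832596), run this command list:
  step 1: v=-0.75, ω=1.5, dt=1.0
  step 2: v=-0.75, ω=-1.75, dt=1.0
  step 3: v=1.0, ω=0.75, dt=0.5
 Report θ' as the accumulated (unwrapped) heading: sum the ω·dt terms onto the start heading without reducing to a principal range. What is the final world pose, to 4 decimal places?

(0.4894, -3.2900, 1.9576)

step 1: θ'=3.3326 (R=-0.5000) → pose (0.0779, -3.3615, 3.3326)
step 2: θ'=1.5826 (R=0.4286) → pose (0.5878, -3.7772, 1.5826)
step 3: θ'=1.9576 (R=1.3333) → pose (0.4894, -3.2900, 1.9576)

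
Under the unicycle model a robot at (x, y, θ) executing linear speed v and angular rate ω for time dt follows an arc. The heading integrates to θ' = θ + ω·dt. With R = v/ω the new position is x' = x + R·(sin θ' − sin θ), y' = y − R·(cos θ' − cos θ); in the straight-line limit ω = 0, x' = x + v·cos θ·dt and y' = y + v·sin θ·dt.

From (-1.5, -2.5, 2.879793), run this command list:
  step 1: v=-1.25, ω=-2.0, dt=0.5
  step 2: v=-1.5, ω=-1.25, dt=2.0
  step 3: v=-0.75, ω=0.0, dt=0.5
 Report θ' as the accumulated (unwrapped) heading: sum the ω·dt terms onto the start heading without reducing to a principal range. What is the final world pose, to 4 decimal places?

step 1: θ'=1.8798 (R=0.6250) → pose (-1.0664, -2.9136, 1.8798)
step 2: θ'=-0.6202 (R=1.2000) → pose (-2.9070, -4.2551, -0.6202)
step 3: θ'=-0.6202 (straight) → pose (-3.2121, -4.0371, -0.6202)

(-3.2121, -4.0371, -0.6202)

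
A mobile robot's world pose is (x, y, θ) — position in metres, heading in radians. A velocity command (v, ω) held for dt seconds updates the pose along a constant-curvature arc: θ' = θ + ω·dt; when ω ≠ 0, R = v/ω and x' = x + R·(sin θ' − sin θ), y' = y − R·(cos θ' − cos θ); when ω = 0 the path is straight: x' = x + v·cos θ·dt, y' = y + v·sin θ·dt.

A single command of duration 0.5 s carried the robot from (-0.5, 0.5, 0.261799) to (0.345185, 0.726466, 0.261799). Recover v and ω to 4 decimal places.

Δθ = 0.261799 − 0.261799 = 0.000000
ω = Δθ/dt = 0.000000/0.5 = 0.0000
ω = 0 → v = (Δx·cos θ + Δy·sin θ)/dt = 1.7500

v = 1.7500, ω = 0.0000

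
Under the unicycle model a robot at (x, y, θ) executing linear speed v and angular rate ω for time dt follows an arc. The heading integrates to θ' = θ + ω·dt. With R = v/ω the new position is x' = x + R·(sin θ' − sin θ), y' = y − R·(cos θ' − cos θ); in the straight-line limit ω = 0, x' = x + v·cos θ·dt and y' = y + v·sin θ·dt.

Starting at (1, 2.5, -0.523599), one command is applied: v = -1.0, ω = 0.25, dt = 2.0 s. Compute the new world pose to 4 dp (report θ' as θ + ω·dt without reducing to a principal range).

θ' = -0.5236 + 0.25·2.0 = -0.0236
R = v/ω = -1.0/0.25 = -4.0000
x' = 1 + -4.0000·(sin -0.0236 − sin -0.5236) = -0.9056
y' = 2.5 − -4.0000·(cos -0.0236 − cos -0.5236) = 3.0348

(-0.9056, 3.0348, -0.0236)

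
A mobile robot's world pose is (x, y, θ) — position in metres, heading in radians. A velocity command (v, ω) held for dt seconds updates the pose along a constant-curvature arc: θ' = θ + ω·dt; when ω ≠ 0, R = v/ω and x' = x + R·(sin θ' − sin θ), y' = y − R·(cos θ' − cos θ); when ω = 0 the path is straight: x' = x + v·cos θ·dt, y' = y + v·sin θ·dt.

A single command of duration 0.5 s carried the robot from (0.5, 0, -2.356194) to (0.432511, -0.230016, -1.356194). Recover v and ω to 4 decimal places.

Δθ = -1.356194 − -2.356194 = 1.000000
ω = Δθ/dt = 1.000000/0.5 = 2.0000
R = −Δy/(cos θ' − cos θ) = 0.2500
v = R·ω = 0.2500·2.0000 = 0.5000

v = 0.5000, ω = 2.0000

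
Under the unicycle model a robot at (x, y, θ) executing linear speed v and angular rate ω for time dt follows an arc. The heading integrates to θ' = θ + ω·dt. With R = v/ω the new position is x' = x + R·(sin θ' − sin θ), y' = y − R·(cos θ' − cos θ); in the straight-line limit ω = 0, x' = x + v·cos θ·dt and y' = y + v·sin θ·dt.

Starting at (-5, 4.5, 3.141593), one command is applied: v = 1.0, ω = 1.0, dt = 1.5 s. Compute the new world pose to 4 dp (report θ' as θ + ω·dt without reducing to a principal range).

(-5.9975, 3.5707, 4.6416)

θ' = 3.1416 + 1.0·1.5 = 4.6416
R = v/ω = 1.0/1.0 = 1.0000
x' = -5 + 1.0000·(sin 4.6416 − sin 3.1416) = -5.9975
y' = 4.5 − 1.0000·(cos 4.6416 − cos 3.1416) = 3.5707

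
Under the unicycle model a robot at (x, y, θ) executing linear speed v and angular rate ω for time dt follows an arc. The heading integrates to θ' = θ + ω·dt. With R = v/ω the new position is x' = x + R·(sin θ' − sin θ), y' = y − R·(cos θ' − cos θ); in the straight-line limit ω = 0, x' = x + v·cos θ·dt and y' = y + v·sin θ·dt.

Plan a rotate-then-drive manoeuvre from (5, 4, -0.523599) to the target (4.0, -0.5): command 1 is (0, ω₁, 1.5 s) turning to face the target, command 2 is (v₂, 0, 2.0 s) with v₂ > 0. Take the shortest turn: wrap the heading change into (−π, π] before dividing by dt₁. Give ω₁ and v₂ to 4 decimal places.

heading to target = atan2(-0.5−4, 4−5) = -1.7895
Δθ = wrap(-1.7895 − -0.5236) = -1.2659; ω₁ = Δθ/dt₁ = -0.8439
distance = √((4−5)² + (-0.5−4)²) = 4.6098; v₂ = distance/dt₂ = 2.3049

ω₁ = -0.8439, v₂ = 2.3049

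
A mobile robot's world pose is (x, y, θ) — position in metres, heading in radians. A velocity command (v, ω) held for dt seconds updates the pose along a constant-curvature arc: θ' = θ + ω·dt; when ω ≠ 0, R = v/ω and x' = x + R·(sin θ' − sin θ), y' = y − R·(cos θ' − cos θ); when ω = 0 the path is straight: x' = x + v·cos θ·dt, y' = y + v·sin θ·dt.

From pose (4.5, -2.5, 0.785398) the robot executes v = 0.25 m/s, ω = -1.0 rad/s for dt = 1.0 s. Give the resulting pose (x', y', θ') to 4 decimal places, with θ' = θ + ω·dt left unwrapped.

θ' = 0.7854 + -1.0·1.0 = -0.2146
R = v/ω = 0.25/-1.0 = -0.2500
x' = 4.5 + -0.2500·(sin -0.2146 − sin 0.7854) = 4.7300
y' = -2.5 − -0.2500·(cos -0.2146 − cos 0.7854) = -2.4325

(4.7300, -2.4325, -0.2146)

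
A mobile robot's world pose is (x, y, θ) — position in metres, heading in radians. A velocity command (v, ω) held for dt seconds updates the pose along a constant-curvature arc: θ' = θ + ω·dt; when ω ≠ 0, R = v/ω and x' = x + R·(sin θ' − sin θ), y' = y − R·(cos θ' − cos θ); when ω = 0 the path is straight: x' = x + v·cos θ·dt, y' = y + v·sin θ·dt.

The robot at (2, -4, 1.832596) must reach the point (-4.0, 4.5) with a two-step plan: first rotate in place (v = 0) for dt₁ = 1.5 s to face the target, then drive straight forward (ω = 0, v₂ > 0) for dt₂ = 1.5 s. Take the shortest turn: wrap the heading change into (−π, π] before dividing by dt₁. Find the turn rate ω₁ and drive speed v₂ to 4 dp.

ω₁ = 0.2352, v₂ = 6.9362

heading to target = atan2(4.5−-4, -4−2) = 2.1855
Δθ = wrap(2.1855 − 1.8326) = 0.3529; ω₁ = Δθ/dt₁ = 0.2352
distance = √((-4−2)² + (4.5−-4)²) = 10.4043; v₂ = distance/dt₂ = 6.9362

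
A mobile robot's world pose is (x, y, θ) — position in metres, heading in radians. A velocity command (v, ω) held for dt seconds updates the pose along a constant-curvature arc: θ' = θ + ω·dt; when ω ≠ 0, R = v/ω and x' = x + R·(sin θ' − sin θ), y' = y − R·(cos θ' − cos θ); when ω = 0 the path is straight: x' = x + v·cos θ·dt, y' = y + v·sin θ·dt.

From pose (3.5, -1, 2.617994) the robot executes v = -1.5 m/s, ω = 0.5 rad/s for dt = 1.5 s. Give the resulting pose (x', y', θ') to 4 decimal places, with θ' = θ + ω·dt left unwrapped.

(5.6734, -1.3254, 3.3680)

θ' = 2.6180 + 0.5·1.5 = 3.3680
R = v/ω = -1.5/0.5 = -3.0000
x' = 3.5 + -3.0000·(sin 3.3680 − sin 2.6180) = 5.6734
y' = -1 − -3.0000·(cos 3.3680 − cos 2.6180) = -1.3254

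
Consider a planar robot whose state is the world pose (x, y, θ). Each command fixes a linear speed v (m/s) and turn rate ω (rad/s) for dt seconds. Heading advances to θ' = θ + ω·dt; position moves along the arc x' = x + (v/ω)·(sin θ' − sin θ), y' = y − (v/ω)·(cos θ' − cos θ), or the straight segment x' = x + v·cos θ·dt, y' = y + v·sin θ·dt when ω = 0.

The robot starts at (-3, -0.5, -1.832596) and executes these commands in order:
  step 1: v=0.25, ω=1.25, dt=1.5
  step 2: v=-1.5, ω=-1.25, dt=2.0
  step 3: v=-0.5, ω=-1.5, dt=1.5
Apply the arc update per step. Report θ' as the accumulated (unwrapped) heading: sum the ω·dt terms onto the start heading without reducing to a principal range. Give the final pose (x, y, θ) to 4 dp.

step 1: θ'=0.0424 (R=0.2000) → pose (-2.7983, -0.7516, 0.0424)
step 2: θ'=-2.4576 (R=1.2000) → pose (-3.6075, 1.3774, -2.4576)
step 3: θ'=-4.7076 (R=0.3333) → pose (-3.0635, 1.1206, -4.7076)

(-3.0635, 1.1206, -4.7076)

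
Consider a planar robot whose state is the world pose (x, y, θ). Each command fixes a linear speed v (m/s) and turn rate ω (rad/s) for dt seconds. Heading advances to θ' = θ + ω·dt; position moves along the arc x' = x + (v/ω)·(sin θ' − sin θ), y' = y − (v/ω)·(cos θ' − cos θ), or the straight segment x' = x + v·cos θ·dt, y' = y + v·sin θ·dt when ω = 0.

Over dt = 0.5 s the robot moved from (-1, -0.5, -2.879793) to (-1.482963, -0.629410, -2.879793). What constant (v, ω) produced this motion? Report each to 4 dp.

Δθ = -2.879793 − -2.879793 = 0.000000
ω = Δθ/dt = 0.000000/0.5 = 0.0000
ω = 0 → v = (Δx·cos θ + Δy·sin θ)/dt = 1.0000

v = 1.0000, ω = 0.0000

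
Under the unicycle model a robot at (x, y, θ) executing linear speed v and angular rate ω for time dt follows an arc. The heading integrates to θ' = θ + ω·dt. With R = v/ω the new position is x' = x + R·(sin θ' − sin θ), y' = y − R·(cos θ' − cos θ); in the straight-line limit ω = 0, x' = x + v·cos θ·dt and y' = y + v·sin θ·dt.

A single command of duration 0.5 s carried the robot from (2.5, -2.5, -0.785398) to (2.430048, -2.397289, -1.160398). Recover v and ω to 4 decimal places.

v = -0.2500, ω = -0.7500

Δθ = -1.160398 − -0.785398 = -0.375000
ω = Δθ/dt = -0.375000/0.5 = -0.7500
R = −Δy/(cos θ' − cos θ) = 0.3333
v = R·ω = 0.3333·-0.7500 = -0.2500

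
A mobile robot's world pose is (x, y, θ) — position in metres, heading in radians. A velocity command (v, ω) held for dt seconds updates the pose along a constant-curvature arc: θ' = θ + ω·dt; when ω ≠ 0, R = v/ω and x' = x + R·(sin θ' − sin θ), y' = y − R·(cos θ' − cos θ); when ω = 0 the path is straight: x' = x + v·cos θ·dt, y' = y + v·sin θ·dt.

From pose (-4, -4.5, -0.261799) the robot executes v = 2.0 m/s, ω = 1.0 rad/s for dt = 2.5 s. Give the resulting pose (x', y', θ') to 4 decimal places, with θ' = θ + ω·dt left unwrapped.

θ' = -0.2618 + 1.0·2.5 = 2.2382
R = v/ω = 2.0/1.0 = 2.0000
x' = -4 + 2.0000·(sin 2.2382 − sin -0.2618) = -1.9115
y' = -4.5 − 2.0000·(cos 2.2382 − cos -0.2618) = -1.3302

(-1.9115, -1.3302, 2.2382)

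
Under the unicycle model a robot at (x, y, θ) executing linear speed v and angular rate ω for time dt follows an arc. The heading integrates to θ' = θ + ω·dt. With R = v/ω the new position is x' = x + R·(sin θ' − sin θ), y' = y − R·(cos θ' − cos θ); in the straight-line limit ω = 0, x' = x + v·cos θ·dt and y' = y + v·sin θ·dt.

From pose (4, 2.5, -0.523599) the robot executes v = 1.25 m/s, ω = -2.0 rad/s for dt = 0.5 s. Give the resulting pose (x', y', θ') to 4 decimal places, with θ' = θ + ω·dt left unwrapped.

(4.3118, 1.9882, -1.5236)

θ' = -0.5236 + -2.0·0.5 = -1.5236
R = v/ω = 1.25/-2.0 = -0.6250
x' = 4 + -0.6250·(sin -1.5236 − sin -0.5236) = 4.3118
y' = 2.5 − -0.6250·(cos -1.5236 − cos -0.5236) = 1.9882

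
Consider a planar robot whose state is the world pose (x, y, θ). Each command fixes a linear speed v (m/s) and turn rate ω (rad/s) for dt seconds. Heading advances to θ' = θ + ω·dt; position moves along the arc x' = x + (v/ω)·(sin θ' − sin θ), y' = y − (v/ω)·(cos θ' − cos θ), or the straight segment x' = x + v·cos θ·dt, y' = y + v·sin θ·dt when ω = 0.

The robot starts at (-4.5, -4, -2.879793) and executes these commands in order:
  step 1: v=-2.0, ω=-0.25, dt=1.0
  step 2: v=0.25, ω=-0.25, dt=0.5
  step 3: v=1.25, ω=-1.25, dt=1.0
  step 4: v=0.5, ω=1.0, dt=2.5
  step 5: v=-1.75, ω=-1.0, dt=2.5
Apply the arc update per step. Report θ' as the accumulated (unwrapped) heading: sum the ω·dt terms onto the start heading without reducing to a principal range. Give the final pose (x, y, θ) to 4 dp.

step 1: θ'=-3.1298 (R=8.0000) → pose (-2.5238, -3.7280, -3.1298)
step 2: θ'=-3.2548 (R=-1.0000) → pose (-2.6486, -3.7216, -3.2548)
step 3: θ'=-4.5048 (R=-1.0000) → pose (-3.5142, -2.9341, -4.5048)
step 4: θ'=-2.0048 (R=0.5000) → pose (-4.4571, -2.8269, -2.0048)
step 5: θ'=-4.5048 (R=1.7500) → pose (-1.1569, -3.2021, -4.5048)

(-1.1569, -3.2021, -4.5048)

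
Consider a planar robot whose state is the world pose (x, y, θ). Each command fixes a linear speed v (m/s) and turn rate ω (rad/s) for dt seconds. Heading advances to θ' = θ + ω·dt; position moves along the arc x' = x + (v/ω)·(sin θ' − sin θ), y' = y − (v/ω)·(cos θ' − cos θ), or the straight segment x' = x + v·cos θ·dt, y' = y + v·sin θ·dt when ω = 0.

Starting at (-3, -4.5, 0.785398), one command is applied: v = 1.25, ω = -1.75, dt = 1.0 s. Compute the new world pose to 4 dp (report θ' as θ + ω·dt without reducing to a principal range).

θ' = 0.7854 + -1.75·1.0 = -0.9646
R = v/ω = 1.25/-1.75 = -0.7143
x' = -3 + -0.7143·(sin -0.9646 − sin 0.7854) = -1.9079
y' = -4.5 − -0.7143·(cos -0.9646 − cos 0.7854) = -4.5981

(-1.9079, -4.5981, -0.9646)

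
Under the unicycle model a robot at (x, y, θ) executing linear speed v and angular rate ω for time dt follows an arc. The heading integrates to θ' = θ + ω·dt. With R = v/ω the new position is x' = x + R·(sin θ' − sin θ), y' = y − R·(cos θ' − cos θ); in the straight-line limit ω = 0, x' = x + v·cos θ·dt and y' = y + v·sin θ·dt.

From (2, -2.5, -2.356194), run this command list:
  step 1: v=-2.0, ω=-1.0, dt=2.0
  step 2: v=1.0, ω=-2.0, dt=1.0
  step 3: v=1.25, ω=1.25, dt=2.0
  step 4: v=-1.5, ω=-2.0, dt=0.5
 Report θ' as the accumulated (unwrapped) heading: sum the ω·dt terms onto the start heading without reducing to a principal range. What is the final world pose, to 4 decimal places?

(6.7728, -1.4651, -4.8562)

step 1: θ'=-4.3562 (R=2.0000) → pose (5.2887, -3.2168, -4.3562)
step 2: θ'=-6.3562 (R=-0.5000) → pose (5.7938, -2.5438, -6.3562)
step 3: θ'=-3.8562 (R=1.0000) → pose (6.5220, -0.7911, -3.8562)
step 4: θ'=-4.8562 (R=0.7500) → pose (6.7728, -1.4651, -4.8562)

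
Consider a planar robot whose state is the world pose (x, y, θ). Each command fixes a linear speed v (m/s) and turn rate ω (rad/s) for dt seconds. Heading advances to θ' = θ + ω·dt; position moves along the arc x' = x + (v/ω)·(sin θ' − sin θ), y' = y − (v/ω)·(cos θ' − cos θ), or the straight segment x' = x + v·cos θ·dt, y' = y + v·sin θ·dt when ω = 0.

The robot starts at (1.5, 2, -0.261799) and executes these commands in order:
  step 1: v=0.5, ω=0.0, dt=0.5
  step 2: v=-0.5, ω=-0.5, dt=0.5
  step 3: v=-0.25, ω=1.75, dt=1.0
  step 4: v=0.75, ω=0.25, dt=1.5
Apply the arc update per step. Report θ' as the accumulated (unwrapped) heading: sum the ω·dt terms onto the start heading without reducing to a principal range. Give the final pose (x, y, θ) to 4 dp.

step 1: θ'=-0.2618 (straight) → pose (1.7415, 1.9353, -0.2618)
step 2: θ'=-0.5118 (R=1.0000) → pose (1.5106, 2.0294, -0.5118)
step 3: θ'=1.2382 (R=-0.1429) → pose (1.3056, 1.9514, 1.2382)
step 4: θ'=1.6132 (R=3.0000) → pose (1.4673, 3.0581, 1.6132)

(1.4673, 3.0581, 1.6132)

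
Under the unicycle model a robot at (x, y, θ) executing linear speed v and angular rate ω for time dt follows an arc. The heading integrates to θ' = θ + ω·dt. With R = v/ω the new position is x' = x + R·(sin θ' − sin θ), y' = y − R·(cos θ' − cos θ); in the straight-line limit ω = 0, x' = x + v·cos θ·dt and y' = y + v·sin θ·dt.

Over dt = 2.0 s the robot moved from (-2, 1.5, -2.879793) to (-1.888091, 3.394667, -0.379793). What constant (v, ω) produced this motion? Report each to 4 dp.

Δθ = -0.379793 − -2.879793 = 2.500000
ω = Δθ/dt = 2.500000/2.0 = 1.2500
R = −Δy/(cos θ' − cos θ) = -1.0000
v = R·ω = -1.0000·1.2500 = -1.2500

v = -1.2500, ω = 1.2500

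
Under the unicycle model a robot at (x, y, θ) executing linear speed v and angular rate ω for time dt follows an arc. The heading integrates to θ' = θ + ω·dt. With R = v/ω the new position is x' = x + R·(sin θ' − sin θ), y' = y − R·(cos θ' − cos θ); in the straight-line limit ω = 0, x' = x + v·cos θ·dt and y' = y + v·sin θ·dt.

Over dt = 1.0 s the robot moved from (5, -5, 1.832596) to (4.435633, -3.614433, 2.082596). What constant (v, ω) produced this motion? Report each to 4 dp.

Δθ = 2.082596 − 1.832596 = 0.250000
ω = Δθ/dt = 0.250000/1.0 = 0.2500
R = −Δy/(cos θ' − cos θ) = 6.0000
v = R·ω = 6.0000·0.2500 = 1.5000

v = 1.5000, ω = 0.2500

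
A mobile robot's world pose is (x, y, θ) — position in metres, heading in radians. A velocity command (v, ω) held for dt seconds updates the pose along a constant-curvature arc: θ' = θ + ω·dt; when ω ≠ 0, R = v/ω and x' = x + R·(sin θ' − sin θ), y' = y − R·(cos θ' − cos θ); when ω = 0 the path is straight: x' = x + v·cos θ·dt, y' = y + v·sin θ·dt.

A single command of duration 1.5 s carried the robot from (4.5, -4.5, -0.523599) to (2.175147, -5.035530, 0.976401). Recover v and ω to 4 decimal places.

v = -1.7500, ω = 1.0000

Δθ = 0.976401 − -0.523599 = 1.500000
ω = Δθ/dt = 1.500000/1.5 = 1.0000
R = Δx/(sin θ' − sin θ) = -1.7500
v = R·ω = -1.7500·1.0000 = -1.7500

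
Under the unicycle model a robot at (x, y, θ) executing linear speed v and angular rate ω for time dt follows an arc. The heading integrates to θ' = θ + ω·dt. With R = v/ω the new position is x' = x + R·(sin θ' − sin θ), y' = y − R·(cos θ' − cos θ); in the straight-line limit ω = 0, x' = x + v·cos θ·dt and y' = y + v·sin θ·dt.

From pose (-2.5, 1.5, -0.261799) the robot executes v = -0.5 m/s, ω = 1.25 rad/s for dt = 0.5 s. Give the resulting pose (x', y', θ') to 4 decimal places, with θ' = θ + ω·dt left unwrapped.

(-2.7456, 1.4875, 0.3632)

θ' = -0.2618 + 1.25·0.5 = 0.3632
R = v/ω = -0.5/1.25 = -0.4000
x' = -2.5 + -0.4000·(sin 0.3632 − sin -0.2618) = -2.7456
y' = 1.5 − -0.4000·(cos 0.3632 − cos -0.2618) = 1.4875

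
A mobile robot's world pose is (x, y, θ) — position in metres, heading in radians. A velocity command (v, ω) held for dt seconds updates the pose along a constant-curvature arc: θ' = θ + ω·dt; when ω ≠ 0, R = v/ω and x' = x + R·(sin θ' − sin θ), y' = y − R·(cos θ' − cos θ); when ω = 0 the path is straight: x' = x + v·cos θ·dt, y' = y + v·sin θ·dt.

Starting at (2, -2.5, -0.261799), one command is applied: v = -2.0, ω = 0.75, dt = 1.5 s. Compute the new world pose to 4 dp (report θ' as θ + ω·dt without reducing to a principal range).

θ' = -0.2618 + 0.75·1.5 = 0.8632
R = v/ω = -2.0/0.75 = -2.6667
x' = 2 + -2.6667·(sin 0.8632 − sin -0.2618) = -0.7167
y' = -2.5 − -2.6667·(cos 0.8632 − cos -0.2618) = -3.3424

(-0.7167, -3.3424, 0.8632)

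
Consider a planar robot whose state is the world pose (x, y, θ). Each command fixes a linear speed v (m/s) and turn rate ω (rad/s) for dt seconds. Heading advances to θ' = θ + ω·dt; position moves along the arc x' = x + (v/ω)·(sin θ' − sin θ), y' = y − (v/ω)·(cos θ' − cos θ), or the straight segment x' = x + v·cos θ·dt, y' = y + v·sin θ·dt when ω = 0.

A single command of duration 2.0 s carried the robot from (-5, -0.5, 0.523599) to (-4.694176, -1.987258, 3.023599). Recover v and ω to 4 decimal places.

v = -1.0000, ω = 1.2500

Δθ = 3.023599 − 0.523599 = 2.500000
ω = Δθ/dt = 2.500000/2.0 = 1.2500
R = −Δy/(cos θ' − cos θ) = -0.8000
v = R·ω = -0.8000·1.2500 = -1.0000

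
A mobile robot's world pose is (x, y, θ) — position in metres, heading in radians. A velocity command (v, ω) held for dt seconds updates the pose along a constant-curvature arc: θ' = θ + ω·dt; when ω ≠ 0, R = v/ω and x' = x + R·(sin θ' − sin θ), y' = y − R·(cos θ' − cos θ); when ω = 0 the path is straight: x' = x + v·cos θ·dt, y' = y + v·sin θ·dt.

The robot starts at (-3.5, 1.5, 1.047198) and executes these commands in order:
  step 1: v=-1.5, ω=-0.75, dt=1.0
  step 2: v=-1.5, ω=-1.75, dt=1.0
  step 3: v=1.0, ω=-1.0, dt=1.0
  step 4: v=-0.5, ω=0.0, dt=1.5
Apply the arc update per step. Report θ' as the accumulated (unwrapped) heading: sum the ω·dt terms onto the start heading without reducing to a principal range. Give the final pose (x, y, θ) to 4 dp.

step 1: θ'=0.2972 (R=2.0000) → pose (-4.6464, 0.5877, 0.2972)
step 2: θ'=-1.4528 (R=0.8571) → pose (-5.7486, 1.3063, -1.4528)
step 3: θ'=-2.4528 (R=-1.0000) → pose (-6.1060, 0.4166, -2.4528)
step 4: θ'=-2.4528 (straight) → pose (-5.5270, 0.8933, -2.4528)

(-5.5270, 0.8933, -2.4528)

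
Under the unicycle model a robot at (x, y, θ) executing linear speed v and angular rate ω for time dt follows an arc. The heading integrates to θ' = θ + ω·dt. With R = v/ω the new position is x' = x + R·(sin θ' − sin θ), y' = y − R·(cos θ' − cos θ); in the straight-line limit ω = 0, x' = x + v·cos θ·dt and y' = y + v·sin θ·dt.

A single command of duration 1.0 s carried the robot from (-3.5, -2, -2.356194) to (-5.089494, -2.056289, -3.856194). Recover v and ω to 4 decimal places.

Δθ = -3.856194 − -2.356194 = -1.500000
ω = Δθ/dt = -1.500000/1.0 = -1.5000
R = Δx/(sin θ' − sin θ) = -1.1667
v = R·ω = -1.1667·-1.5000 = 1.7500

v = 1.7500, ω = -1.5000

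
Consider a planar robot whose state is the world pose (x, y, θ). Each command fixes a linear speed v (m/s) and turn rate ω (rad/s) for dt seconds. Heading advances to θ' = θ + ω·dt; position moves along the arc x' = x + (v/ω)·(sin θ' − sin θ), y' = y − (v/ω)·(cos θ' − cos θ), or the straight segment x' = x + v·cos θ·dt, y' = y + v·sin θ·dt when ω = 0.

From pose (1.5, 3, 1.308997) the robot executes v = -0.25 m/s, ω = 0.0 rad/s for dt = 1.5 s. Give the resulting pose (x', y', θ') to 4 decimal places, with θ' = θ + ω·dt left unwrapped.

θ' = 1.3090 + 0.0·1.5 = 1.3090
ω = 0 → straight: x' = 1.5 + -0.25·cos(1.3090)·1.5 = 1.4029
y' = 3 + -0.25·sin(1.3090)·1.5 = 2.6378

(1.4029, 2.6378, 1.3090)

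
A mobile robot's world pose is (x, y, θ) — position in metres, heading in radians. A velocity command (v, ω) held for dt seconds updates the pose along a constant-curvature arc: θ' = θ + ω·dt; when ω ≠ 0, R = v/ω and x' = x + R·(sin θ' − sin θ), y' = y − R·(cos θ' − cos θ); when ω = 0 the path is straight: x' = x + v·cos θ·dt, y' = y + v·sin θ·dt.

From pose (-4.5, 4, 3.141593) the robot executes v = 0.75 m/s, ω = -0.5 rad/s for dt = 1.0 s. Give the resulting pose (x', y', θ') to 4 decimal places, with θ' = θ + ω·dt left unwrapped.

θ' = 3.1416 + -0.5·1.0 = 2.6416
R = v/ω = 0.75/-0.5 = -1.5000
x' = -4.5 + -1.5000·(sin 2.6416 − sin 3.1416) = -5.2191
y' = 4 − -1.5000·(cos 2.6416 − cos 3.1416) = 4.1836

(-5.2191, 4.1836, 2.6416)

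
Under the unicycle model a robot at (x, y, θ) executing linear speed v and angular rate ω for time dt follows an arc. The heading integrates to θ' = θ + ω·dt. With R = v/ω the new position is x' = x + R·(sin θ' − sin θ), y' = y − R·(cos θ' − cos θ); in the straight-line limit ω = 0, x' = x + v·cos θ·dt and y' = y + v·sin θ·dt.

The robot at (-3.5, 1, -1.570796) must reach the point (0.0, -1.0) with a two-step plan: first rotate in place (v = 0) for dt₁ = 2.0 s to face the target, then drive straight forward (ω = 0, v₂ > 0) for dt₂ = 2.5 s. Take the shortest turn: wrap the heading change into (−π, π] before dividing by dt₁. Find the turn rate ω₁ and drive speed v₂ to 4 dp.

ω₁ = 0.5258, v₂ = 1.6125

heading to target = atan2(-1−1, 0−-3.5) = -0.5191
Δθ = wrap(-0.5191 − -1.5708) = 1.0516; ω₁ = Δθ/dt₁ = 0.5258
distance = √((0−-3.5)² + (-1−1)²) = 4.0311; v₂ = distance/dt₂ = 1.6125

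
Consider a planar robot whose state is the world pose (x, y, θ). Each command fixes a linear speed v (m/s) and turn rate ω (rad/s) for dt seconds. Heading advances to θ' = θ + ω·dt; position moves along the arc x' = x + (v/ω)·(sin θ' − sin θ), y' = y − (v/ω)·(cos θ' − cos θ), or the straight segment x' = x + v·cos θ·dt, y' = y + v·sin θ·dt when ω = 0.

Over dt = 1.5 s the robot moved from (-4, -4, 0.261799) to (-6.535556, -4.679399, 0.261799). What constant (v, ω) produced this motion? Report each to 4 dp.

Δθ = 0.261799 − 0.261799 = 0.000000
ω = Δθ/dt = 0.000000/1.5 = 0.0000
ω = 0 → v = (Δx·cos θ + Δy·sin θ)/dt = -1.7500

v = -1.7500, ω = 0.0000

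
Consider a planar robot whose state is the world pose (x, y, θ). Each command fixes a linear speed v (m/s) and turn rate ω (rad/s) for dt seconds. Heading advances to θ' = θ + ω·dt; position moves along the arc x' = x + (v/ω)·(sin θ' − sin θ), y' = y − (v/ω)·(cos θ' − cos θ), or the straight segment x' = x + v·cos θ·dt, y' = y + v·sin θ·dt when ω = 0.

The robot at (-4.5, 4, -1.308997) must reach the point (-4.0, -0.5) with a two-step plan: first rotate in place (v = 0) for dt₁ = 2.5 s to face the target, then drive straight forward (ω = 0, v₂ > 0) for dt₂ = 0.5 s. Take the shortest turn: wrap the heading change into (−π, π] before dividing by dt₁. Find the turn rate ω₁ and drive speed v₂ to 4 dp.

heading to target = atan2(-0.5−4, -4−-4.5) = -1.4601
Δθ = wrap(-1.4601 − -1.3090) = -0.1511; ω₁ = Δθ/dt₁ = -0.0605
distance = √((-4−-4.5)² + (-0.5−4)²) = 4.5277; v₂ = distance/dt₂ = 9.0554

ω₁ = -0.0605, v₂ = 9.0554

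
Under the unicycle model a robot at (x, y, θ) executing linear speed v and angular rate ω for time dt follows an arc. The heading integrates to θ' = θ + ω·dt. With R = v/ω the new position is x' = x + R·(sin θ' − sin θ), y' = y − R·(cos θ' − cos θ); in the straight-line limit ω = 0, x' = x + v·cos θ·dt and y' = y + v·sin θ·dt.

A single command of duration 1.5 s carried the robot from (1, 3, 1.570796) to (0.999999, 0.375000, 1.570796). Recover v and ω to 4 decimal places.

v = -1.7500, ω = 0.0000

Δθ = 1.570796 − 1.570796 = 0.000000
ω = Δθ/dt = 0.000000/1.5 = 0.0000
ω = 0 → v = (Δx·cos θ + Δy·sin θ)/dt = -1.7500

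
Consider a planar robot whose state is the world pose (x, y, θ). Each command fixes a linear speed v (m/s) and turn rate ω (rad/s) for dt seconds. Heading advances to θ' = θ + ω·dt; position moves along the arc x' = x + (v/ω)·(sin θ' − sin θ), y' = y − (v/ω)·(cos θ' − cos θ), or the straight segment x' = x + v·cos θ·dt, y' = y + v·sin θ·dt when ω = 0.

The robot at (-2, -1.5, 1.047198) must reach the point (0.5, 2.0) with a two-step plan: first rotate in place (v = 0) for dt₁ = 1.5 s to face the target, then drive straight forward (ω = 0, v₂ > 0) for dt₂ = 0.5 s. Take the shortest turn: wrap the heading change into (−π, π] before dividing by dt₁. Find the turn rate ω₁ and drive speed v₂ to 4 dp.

heading to target = atan2(2−-1.5, 0.5−-2) = 0.9505
Δθ = wrap(0.9505 − 1.0472) = -0.0967; ω₁ = Δθ/dt₁ = -0.0644
distance = √((0.5−-2)² + (2−-1.5)²) = 4.3012; v₂ = distance/dt₂ = 8.6023

ω₁ = -0.0644, v₂ = 8.6023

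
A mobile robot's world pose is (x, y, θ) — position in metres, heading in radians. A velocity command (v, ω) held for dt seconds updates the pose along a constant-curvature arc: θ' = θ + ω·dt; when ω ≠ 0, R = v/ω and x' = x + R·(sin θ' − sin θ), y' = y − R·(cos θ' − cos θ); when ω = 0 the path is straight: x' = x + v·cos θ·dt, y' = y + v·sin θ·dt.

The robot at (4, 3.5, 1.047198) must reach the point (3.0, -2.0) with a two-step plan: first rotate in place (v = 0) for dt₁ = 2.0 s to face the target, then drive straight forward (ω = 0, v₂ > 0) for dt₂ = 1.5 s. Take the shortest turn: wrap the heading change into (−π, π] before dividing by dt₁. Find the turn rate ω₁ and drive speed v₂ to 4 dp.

ω₁ = -1.3989, v₂ = 3.7268

heading to target = atan2(-2−3.5, 3−4) = -1.7506
Δθ = wrap(-1.7506 − 1.0472) = -2.7978; ω₁ = Δθ/dt₁ = -1.3989
distance = √((3−4)² + (-2−3.5)²) = 5.5902; v₂ = distance/dt₂ = 3.7268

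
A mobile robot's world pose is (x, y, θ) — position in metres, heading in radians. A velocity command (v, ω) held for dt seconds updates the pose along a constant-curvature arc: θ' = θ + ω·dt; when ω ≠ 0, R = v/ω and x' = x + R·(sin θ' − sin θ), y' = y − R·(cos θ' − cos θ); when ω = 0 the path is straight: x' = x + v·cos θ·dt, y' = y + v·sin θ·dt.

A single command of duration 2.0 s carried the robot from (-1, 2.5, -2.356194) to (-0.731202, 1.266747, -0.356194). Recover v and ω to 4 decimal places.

Δθ = -0.356194 − -2.356194 = 2.000000
ω = Δθ/dt = 2.000000/2.0 = 1.0000
R = −Δy/(cos θ' − cos θ) = 0.7500
v = R·ω = 0.7500·1.0000 = 0.7500

v = 0.7500, ω = 1.0000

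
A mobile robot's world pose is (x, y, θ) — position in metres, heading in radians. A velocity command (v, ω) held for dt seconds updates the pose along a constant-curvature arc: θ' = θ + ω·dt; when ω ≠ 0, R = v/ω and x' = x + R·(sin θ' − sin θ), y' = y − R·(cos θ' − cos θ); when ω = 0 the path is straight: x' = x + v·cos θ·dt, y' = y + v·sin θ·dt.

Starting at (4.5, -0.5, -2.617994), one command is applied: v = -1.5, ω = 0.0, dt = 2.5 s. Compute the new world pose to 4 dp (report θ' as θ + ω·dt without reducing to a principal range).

θ' = -2.6180 + 0.0·2.5 = -2.6180
ω = 0 → straight: x' = 4.5 + -1.5·cos(-2.6180)·2.5 = 7.7476
y' = -0.5 + -1.5·sin(-2.6180)·2.5 = 1.3750

(7.7476, 1.3750, -2.6180)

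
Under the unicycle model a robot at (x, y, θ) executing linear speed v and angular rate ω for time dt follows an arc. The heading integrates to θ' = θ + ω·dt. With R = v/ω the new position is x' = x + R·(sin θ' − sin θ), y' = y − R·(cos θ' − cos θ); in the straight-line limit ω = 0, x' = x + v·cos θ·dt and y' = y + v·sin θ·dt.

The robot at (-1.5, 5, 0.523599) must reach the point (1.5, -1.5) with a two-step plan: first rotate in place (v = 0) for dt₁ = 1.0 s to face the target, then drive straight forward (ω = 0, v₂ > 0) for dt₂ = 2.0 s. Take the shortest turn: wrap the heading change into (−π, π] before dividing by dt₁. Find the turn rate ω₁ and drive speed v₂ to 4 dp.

ω₁ = -1.6620, v₂ = 3.5795

heading to target = atan2(-1.5−5, 1.5−-1.5) = -1.1384
Δθ = wrap(-1.1384 − 0.5236) = -1.6620; ω₁ = Δθ/dt₁ = -1.6620
distance = √((1.5−-1.5)² + (-1.5−5)²) = 7.1589; v₂ = distance/dt₂ = 3.5795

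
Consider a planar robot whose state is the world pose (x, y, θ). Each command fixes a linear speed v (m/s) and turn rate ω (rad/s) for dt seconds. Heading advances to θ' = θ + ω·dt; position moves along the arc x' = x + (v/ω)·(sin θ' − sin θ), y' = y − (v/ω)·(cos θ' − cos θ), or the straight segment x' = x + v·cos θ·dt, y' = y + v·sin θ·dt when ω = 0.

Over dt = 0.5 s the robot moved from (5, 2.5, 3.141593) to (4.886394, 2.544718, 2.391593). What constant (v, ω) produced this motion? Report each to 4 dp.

v = 0.2500, ω = -1.5000

Δθ = 2.391593 − 3.141593 = -0.750000
ω = Δθ/dt = -0.750000/0.5 = -1.5000
R = Δx/(sin θ' − sin θ) = -0.1667
v = R·ω = -0.1667·-1.5000 = 0.2500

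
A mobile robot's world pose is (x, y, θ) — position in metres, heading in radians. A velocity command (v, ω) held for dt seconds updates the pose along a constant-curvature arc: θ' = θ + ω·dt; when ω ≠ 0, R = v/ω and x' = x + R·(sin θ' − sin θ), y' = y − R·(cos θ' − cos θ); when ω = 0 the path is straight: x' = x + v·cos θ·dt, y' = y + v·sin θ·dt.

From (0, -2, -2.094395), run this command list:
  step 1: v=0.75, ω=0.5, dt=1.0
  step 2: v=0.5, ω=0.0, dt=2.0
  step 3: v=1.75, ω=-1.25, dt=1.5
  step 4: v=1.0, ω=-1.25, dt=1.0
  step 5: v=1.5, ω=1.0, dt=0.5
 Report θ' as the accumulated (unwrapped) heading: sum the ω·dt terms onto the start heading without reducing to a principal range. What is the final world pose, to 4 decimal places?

step 1: θ'=-1.5944 (R=1.5000) → pose (-0.2005, -2.7146, -1.5944)
step 2: θ'=-1.5944 (straight) → pose (-0.2241, -3.7143, -1.5944)
step 3: θ'=-3.4694 (R=-1.4000) → pose (-2.0745, -5.0067, -3.4694)
step 4: θ'=-4.7194 (R=-0.8000) → pose (-2.6169, -4.2437, -4.7194)
step 5: θ'=-4.2194 (R=1.5000) → pose (-2.7955, -3.5233, -4.2194)

(-2.7955, -3.5233, -4.2194)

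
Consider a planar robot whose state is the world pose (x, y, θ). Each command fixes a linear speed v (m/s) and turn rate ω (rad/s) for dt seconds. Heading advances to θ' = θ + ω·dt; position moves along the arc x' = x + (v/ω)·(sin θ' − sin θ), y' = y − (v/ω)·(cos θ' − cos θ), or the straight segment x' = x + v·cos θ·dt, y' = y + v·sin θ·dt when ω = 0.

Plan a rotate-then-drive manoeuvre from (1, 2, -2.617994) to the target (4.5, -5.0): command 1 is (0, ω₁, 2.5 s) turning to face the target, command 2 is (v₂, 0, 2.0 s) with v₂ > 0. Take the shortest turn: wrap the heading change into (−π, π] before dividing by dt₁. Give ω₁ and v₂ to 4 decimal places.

heading to target = atan2(-5−2, 4.5−1) = -1.1071
Δθ = wrap(-1.1071 − -2.6180) = 1.5108; ω₁ = Δθ/dt₁ = 0.6043
distance = √((4.5−1)² + (-5−2)²) = 7.8262; v₂ = distance/dt₂ = 3.9131

ω₁ = 0.6043, v₂ = 3.9131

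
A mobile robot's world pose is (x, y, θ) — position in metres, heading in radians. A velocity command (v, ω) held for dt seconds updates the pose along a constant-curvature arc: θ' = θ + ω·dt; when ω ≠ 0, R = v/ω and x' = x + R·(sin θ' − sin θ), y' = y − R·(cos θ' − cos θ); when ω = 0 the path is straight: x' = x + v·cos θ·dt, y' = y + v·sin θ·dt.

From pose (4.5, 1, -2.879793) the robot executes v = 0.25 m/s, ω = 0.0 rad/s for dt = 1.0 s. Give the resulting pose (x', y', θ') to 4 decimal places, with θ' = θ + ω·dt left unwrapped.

(4.2585, 0.9353, -2.8798)

θ' = -2.8798 + 0.0·1.0 = -2.8798
ω = 0 → straight: x' = 4.5 + 0.25·cos(-2.8798)·1.0 = 4.2585
y' = 1 + 0.25·sin(-2.8798)·1.0 = 0.9353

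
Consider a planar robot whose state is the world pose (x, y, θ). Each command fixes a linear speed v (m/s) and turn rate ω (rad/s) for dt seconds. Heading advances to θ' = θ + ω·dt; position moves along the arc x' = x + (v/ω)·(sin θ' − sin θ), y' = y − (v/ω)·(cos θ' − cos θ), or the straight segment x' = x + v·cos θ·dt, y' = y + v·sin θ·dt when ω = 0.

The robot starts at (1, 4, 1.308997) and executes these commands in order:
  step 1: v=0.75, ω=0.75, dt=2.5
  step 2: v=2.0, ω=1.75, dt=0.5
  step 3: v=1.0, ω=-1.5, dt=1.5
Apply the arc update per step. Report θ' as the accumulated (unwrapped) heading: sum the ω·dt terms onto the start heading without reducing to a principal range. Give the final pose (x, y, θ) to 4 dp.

(-2.0445, 5.0588, 1.8090)

step 1: θ'=3.1840 (R=1.0000) → pose (-0.0083, 5.2579, 3.1840)
step 2: θ'=4.0590 (R=1.1429) → pose (-0.8673, 4.8108, 4.0590)
step 3: θ'=1.8090 (R=-0.6667) → pose (-2.0445, 5.0588, 1.8090)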